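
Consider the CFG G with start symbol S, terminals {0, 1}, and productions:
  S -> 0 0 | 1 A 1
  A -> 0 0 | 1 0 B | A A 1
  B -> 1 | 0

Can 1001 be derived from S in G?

S ⇒ 1A1 ⇒ 1001

yes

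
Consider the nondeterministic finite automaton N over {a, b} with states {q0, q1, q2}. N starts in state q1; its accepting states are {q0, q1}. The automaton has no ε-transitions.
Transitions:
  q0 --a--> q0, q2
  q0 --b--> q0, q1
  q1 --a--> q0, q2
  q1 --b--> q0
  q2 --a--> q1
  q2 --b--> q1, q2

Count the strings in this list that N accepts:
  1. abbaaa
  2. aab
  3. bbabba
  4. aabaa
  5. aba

5

abbaaa: accepted
aab: accepted
bbabba: accepted
aabaa: accepted
aba: accepted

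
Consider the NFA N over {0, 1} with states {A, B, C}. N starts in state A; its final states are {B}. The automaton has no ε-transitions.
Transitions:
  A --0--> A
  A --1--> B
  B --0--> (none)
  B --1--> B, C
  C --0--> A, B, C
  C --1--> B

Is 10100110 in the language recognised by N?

Start: {A}
read 1: {B}
read 0: {}
The reachable set is empty and stays empty for the remaining 6 symbols.
Reachable ∩ accepting = {} — empty.

rejected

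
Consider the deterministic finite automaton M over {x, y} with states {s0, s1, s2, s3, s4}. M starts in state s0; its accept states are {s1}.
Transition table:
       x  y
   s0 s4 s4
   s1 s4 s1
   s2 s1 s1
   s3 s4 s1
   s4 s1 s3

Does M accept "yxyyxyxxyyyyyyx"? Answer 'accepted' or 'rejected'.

rejected

s0 --y--> s4
s4 --x--> s1
s1 --y--> s1
s1 --y--> s1
s1 --x--> s4
s4 --y--> s3
s3 --x--> s4
s4 --x--> s1
s1 --y--> s1
s1 --y--> s1
s1 --y--> s1
s1 --y--> s1
s1 --y--> s1
s1 --y--> s1
s1 --x--> s4
End in state s4, which is not an accepting state.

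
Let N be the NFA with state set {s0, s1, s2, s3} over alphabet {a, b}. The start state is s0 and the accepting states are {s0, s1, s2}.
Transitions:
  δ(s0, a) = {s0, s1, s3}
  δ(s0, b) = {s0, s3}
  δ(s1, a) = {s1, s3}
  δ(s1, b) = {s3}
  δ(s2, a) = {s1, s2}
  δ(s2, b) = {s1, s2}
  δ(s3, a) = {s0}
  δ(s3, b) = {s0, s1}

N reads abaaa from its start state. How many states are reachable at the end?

3

Start: {s0}
read a: {s0, s1, s3}
read b: {s0, s1, s3}
read a: {s0, s1, s3}
read a: {s0, s1, s3}
read a: {s0, s1, s3}
Final reachable set {s0, s1, s3} has 3 states.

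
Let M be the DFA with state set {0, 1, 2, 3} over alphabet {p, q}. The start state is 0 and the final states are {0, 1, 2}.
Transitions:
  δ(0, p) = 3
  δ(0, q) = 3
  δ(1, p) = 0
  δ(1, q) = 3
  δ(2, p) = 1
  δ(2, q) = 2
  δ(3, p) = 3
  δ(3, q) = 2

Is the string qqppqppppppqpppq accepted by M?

0 --q--> 3
3 --q--> 2
2 --p--> 1
1 --p--> 0
0 --q--> 3
3 --p--> 3
3 --p--> 3
3 --p--> 3
3 --p--> 3
3 --p--> 3
3 --p--> 3
3 --q--> 2
2 --p--> 1
1 --p--> 0
0 --p--> 3
3 --q--> 2
End in state 2, which is an accepting state.

accepted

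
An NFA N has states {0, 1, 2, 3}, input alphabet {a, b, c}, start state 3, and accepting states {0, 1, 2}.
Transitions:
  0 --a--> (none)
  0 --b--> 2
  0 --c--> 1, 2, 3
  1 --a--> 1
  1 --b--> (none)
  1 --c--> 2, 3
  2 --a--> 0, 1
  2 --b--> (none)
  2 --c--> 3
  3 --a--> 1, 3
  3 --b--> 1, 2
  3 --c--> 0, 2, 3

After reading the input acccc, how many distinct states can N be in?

Start: {3}
read a: {1, 3}
read c: {0, 2, 3}
read c: {0, 1, 2, 3}
read c: {0, 1, 2, 3}
read c: {0, 1, 2, 3}
Final reachable set {0, 1, 2, 3} has 4 states.

4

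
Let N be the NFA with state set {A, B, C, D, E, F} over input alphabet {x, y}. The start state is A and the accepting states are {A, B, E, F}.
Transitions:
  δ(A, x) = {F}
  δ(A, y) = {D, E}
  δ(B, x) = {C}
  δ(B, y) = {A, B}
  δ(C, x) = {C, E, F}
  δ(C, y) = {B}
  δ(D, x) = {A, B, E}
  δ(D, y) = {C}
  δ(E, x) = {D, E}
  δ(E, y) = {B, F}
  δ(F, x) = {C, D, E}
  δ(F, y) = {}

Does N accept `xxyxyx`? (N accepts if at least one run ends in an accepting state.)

Start: {A}
read x: {F}
read x: {C, D, E}
read y: {B, C, F}
read x: {C, D, E, F}
read y: {B, C, F}
read x: {C, D, E, F}
Reachable ∩ accepting = {E, F} — nonempty.

accepted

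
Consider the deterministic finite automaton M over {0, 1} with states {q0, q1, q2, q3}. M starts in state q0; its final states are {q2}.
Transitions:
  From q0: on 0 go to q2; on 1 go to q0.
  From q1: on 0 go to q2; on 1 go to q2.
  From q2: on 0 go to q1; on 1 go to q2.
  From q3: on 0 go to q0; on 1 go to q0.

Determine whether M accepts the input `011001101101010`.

q0 --0--> q2
q2 --1--> q2
q2 --1--> q2
q2 --0--> q1
q1 --0--> q2
q2 --1--> q2
q2 --1--> q2
q2 --0--> q1
q1 --1--> q2
q2 --1--> q2
q2 --0--> q1
q1 --1--> q2
q2 --0--> q1
q1 --1--> q2
q2 --0--> q1
End in state q1, which is not an accepting state.

rejected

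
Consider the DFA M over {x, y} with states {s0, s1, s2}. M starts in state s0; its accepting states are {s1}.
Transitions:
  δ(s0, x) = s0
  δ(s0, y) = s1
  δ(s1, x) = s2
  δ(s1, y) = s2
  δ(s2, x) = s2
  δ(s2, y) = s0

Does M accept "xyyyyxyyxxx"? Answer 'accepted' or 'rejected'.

rejected

s0 --x--> s0
s0 --y--> s1
s1 --y--> s2
s2 --y--> s0
s0 --y--> s1
s1 --x--> s2
s2 --y--> s0
s0 --y--> s1
s1 --x--> s2
s2 --x--> s2
s2 --x--> s2
End in state s2, which is not an accepting state.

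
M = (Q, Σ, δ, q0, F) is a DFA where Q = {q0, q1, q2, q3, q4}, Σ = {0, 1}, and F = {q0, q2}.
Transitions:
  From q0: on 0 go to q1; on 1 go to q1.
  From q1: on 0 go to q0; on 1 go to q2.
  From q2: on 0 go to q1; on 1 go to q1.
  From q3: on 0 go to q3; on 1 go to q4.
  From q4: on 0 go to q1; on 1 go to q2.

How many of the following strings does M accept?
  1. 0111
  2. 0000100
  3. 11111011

0111: accepted
0000100: rejected
11111011: accepted

2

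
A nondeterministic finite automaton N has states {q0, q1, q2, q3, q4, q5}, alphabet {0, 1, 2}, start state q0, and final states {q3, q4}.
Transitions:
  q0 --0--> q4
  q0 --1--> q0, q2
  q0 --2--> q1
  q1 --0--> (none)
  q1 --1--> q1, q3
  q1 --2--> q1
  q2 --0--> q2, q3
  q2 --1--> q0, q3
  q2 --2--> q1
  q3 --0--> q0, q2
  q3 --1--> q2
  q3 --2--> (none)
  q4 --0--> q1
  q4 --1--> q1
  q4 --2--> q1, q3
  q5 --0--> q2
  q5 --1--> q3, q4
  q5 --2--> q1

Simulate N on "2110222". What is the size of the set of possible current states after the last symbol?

1

Start: {q0}
read 2: {q1}
read 1: {q1, q3}
read 1: {q1, q2, q3}
read 0: {q0, q2, q3}
read 2: {q1}
read 2: {q1}
read 2: {q1}
Final reachable set {q1} has 1 state.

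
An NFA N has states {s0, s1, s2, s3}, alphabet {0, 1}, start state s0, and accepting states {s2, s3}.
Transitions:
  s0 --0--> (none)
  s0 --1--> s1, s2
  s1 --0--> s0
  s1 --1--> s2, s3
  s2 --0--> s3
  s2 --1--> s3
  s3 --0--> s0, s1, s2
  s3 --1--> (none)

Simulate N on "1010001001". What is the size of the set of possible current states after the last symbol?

Start: {s0}
read 1: {s1, s2}
read 0: {s0, s3}
read 1: {s1, s2}
read 0: {s0, s3}
read 0: {s0, s1, s2}
read 0: {s0, s3}
read 1: {s1, s2}
read 0: {s0, s3}
read 0: {s0, s1, s2}
read 1: {s1, s2, s3}
Final reachable set {s1, s2, s3} has 3 states.

3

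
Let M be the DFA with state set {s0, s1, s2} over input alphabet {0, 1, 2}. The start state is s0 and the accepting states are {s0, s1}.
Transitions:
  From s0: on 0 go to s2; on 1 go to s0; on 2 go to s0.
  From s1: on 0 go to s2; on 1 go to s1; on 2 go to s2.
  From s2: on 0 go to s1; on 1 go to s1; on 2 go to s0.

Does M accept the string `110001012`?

rejected

s0 --1--> s0
s0 --1--> s0
s0 --0--> s2
s2 --0--> s1
s1 --0--> s2
s2 --1--> s1
s1 --0--> s2
s2 --1--> s1
s1 --2--> s2
End in state s2, which is not an accepting state.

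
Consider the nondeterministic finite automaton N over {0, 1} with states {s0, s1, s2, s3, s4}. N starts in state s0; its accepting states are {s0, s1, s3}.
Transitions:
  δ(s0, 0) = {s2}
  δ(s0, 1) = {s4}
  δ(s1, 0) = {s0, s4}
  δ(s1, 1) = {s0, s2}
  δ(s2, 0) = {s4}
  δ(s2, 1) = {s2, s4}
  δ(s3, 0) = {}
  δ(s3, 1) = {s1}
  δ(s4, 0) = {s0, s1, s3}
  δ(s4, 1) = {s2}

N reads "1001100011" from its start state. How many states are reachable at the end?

3

Start: {s0}
read 1: {s4}
read 0: {s0, s1, s3}
read 0: {s0, s2, s4}
read 1: {s2, s4}
read 1: {s2, s4}
read 0: {s0, s1, s3, s4}
read 0: {s0, s1, s2, s3, s4}
read 0: {s0, s1, s2, s3, s4}
read 1: {s0, s1, s2, s4}
read 1: {s0, s2, s4}
Final reachable set {s0, s2, s4} has 3 states.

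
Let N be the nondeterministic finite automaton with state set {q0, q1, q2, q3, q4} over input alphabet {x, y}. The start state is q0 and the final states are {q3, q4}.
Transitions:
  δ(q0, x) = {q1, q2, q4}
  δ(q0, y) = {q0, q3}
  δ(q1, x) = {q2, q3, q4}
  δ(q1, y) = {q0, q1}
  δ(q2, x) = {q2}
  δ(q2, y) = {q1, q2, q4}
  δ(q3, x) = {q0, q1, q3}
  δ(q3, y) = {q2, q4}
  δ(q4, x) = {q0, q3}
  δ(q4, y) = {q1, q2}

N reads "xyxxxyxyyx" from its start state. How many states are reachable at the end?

Start: {q0}
read x: {q1, q2, q4}
read y: {q0, q1, q2, q4}
read x: {q0, q1, q2, q3, q4}
read x: {q0, q1, q2, q3, q4}
read x: {q0, q1, q2, q3, q4}
read y: {q0, q1, q2, q3, q4}
read x: {q0, q1, q2, q3, q4}
read y: {q0, q1, q2, q3, q4}
read y: {q0, q1, q2, q3, q4}
read x: {q0, q1, q2, q3, q4}
Final reachable set {q0, q1, q2, q3, q4} has 5 states.

5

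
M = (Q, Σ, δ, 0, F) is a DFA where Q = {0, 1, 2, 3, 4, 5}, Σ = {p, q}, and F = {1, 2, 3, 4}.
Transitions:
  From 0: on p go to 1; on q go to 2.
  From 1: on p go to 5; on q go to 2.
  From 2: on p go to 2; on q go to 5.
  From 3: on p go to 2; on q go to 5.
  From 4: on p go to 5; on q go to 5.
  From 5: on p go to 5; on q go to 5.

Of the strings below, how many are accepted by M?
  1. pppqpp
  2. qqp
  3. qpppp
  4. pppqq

pppqpp: rejected
qqp: rejected
qpppp: accepted
pppqq: rejected

1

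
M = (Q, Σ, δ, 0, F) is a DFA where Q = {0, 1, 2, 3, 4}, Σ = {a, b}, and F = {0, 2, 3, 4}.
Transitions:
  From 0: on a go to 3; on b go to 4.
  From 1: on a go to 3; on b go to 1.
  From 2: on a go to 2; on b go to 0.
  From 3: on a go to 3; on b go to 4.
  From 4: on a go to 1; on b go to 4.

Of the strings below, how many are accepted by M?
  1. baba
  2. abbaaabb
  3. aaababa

baba: accepted
abbaaabb: accepted
aaababa: accepted

3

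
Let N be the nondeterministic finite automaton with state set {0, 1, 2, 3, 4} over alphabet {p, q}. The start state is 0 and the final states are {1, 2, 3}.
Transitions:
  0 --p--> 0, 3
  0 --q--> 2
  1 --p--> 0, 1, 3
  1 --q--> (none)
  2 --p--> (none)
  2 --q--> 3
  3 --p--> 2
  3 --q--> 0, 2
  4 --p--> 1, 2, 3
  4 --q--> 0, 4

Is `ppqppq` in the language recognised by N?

accepted

Start: {0}
read p: {0, 3}
read p: {0, 2, 3}
read q: {0, 2, 3}
read p: {0, 2, 3}
read p: {0, 2, 3}
read q: {0, 2, 3}
Reachable ∩ accepting = {2, 3} — nonempty.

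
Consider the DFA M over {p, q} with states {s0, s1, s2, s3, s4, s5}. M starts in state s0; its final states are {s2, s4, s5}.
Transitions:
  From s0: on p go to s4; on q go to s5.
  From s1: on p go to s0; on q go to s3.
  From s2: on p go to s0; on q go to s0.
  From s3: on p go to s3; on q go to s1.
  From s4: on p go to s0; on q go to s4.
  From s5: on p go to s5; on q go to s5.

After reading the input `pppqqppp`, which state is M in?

s0 --p--> s4
s4 --p--> s0
s0 --p--> s4
s4 --q--> s4
s4 --q--> s4
s4 --p--> s0
s0 --p--> s4
s4 --p--> s0

s0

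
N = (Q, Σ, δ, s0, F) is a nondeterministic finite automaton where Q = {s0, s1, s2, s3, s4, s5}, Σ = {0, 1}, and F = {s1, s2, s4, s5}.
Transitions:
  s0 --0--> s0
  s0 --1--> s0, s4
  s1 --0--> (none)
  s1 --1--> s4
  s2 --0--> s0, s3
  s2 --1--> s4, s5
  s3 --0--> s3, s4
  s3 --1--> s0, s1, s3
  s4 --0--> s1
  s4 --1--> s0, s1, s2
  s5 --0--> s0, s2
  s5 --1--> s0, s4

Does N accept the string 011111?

Start: {s0}
read 0: {s0}
read 1: {s0, s4}
read 1: {s0, s1, s2, s4}
read 1: {s0, s1, s2, s4, s5}
read 1: {s0, s1, s2, s4, s5}
read 1: {s0, s1, s2, s4, s5}
Reachable ∩ accepting = {s1, s2, s4, s5} — nonempty.

accepted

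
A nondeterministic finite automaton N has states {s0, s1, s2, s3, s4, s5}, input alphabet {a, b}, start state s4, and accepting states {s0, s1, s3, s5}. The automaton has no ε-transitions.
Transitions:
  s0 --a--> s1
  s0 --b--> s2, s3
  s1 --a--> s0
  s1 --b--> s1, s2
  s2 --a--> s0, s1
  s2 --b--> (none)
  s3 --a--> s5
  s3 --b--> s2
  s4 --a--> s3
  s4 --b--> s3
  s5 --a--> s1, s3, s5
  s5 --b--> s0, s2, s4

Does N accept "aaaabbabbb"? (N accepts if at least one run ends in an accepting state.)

accepted

Start: {s4}
read a: {s3}
read a: {s5}
read a: {s1, s3, s5}
read a: {s0, s1, s3, s5}
read b: {s0, s1, s2, s3, s4}
read b: {s1, s2, s3}
read a: {s0, s1, s5}
read b: {s0, s1, s2, s3, s4}
read b: {s1, s2, s3}
read b: {s1, s2}
Reachable ∩ accepting = {s1} — nonempty.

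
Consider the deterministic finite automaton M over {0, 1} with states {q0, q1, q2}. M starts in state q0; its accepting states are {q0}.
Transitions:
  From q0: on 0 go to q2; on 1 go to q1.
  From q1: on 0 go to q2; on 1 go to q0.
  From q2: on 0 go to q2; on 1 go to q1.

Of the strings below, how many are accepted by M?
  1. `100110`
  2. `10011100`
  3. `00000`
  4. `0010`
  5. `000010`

`100110`: rejected
`10011100`: rejected
`00000`: rejected
`0010`: rejected
`000010`: rejected

0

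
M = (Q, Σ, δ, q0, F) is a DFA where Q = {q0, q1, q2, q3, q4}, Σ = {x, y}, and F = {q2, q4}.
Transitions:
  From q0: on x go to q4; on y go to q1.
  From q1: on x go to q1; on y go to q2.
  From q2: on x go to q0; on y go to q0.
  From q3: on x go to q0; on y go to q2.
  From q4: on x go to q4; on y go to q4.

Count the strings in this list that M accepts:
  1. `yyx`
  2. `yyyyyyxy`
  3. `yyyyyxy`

`yyx`: rejected
`yyyyyyxy`: accepted
`yyyyyxy`: rejected

1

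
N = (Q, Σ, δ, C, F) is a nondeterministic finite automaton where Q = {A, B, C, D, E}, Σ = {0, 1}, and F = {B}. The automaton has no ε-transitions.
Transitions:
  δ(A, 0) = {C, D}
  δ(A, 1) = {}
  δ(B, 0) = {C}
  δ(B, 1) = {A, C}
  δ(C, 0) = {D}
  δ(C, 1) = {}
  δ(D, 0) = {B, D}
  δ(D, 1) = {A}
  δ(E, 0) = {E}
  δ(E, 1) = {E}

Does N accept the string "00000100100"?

accepted

Start: {C}
read 0: {D}
read 0: {B, D}
read 0: {B, C, D}
read 0: {B, C, D}
read 0: {B, C, D}
read 1: {A, C}
read 0: {C, D}
read 0: {B, D}
read 1: {A, C}
read 0: {C, D}
read 0: {B, D}
Reachable ∩ accepting = {B} — nonempty.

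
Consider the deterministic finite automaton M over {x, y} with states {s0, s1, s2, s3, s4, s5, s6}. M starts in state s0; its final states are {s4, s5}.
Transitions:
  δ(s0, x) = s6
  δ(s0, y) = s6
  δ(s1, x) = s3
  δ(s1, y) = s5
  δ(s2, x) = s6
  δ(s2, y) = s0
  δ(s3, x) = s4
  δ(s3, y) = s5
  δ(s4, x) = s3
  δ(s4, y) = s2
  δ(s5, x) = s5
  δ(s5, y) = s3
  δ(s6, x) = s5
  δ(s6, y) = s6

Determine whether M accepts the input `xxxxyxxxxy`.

accepted

s0 --x--> s6
s6 --x--> s5
s5 --x--> s5
s5 --x--> s5
s5 --y--> s3
s3 --x--> s4
s4 --x--> s3
s3 --x--> s4
s4 --x--> s3
s3 --y--> s5
End in state s5, which is an accepting state.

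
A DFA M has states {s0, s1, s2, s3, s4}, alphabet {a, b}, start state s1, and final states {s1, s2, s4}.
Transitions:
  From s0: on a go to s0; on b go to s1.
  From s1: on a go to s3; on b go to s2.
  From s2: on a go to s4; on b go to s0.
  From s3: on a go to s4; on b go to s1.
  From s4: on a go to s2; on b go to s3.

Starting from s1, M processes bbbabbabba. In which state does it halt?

s1 --b--> s2
s2 --b--> s0
s0 --b--> s1
s1 --a--> s3
s3 --b--> s1
s1 --b--> s2
s2 --a--> s4
s4 --b--> s3
s3 --b--> s1
s1 --a--> s3

s3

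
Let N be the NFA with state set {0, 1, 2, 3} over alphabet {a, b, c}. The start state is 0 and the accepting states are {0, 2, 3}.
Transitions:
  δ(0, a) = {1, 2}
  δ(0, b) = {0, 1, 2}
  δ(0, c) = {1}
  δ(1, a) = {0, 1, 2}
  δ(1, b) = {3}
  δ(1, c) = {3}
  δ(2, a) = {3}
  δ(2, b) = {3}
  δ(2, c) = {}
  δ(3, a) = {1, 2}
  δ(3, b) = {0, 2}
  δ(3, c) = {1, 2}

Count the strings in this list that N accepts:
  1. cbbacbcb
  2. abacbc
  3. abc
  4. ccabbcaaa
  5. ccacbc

cbbacbcb: accepted
abacbc: rejected
abc: accepted
ccabbcaaa: accepted
ccacbc: rejected

3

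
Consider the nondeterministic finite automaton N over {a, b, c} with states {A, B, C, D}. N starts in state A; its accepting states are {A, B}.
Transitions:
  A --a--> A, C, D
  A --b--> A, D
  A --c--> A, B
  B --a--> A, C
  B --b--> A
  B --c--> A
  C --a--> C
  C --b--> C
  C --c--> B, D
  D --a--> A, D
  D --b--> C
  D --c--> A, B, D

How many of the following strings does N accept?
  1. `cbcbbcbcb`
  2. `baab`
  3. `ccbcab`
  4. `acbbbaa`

`cbcbbcbcb`: accepted
`baab`: accepted
`ccbcab`: accepted
`acbbbaa`: accepted

4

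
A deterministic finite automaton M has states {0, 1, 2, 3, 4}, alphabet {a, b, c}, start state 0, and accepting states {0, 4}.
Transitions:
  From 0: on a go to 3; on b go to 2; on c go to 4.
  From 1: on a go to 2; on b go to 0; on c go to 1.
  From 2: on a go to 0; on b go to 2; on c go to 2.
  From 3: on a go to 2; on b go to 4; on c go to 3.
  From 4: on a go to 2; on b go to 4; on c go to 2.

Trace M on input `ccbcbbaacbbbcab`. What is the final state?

0 --c--> 4
4 --c--> 2
2 --b--> 2
2 --c--> 2
2 --b--> 2
2 --b--> 2
2 --a--> 0
0 --a--> 3
3 --c--> 3
3 --b--> 4
4 --b--> 4
4 --b--> 4
4 --c--> 2
2 --a--> 0
0 --b--> 2

2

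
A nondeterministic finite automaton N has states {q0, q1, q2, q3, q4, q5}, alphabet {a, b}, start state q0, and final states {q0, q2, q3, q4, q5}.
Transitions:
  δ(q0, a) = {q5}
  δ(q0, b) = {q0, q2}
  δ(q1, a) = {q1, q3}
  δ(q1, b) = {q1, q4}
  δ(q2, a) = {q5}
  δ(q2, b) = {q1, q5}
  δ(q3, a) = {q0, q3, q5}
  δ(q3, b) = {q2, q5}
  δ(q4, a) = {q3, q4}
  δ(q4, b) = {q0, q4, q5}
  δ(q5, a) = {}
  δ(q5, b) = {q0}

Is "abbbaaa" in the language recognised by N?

accepted

Start: {q0}
read a: {q5}
read b: {q0}
read b: {q0, q2}
read b: {q0, q1, q2, q5}
read a: {q1, q3, q5}
read a: {q0, q1, q3, q5}
read a: {q0, q1, q3, q5}
Reachable ∩ accepting = {q0, q3, q5} — nonempty.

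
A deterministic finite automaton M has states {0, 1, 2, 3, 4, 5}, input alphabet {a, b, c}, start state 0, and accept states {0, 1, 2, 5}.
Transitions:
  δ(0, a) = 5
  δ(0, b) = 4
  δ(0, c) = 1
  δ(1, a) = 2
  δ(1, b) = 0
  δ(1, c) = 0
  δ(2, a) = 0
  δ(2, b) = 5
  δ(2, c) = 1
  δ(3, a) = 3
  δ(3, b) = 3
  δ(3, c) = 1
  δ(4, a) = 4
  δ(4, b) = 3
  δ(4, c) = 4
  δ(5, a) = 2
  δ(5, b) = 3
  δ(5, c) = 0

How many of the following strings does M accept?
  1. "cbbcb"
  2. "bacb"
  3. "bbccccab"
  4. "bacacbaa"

"cbbcb": rejected
"bacb": rejected
"bbccccab": rejected
"bacacbaa": rejected

0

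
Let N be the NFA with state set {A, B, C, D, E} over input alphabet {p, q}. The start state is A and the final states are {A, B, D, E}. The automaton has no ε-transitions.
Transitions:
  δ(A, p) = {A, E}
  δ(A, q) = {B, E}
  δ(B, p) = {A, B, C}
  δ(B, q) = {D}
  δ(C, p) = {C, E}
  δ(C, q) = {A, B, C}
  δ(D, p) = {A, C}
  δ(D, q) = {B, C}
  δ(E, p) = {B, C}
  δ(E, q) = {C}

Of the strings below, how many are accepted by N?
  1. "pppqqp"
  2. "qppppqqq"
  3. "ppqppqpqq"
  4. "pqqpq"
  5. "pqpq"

5

"pppqqp": accepted
"qppppqqq": accepted
"ppqppqpqq": accepted
"pqqpq": accepted
"pqpq": accepted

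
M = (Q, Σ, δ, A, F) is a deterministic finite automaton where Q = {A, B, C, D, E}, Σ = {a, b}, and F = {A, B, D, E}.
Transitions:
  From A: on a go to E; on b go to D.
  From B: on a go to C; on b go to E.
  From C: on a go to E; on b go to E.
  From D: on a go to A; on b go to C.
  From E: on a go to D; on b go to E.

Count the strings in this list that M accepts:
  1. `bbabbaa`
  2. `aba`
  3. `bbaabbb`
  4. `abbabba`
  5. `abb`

`bbabbaa`: accepted
`aba`: accepted
`bbaabbb`: accepted
`abbabba`: accepted
`abb`: accepted

5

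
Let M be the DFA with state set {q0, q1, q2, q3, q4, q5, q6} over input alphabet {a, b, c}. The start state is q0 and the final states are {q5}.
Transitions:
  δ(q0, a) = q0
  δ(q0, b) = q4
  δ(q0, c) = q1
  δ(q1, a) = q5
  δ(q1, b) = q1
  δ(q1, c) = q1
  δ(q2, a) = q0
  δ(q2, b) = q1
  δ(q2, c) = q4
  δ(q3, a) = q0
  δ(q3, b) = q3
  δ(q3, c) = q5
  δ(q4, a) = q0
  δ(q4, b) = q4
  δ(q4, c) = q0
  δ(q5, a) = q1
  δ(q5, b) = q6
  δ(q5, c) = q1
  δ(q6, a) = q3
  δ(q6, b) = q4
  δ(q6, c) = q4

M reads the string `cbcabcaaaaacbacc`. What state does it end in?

q1

q0 --c--> q1
q1 --b--> q1
q1 --c--> q1
q1 --a--> q5
q5 --b--> q6
q6 --c--> q4
q4 --a--> q0
q0 --a--> q0
q0 --a--> q0
q0 --a--> q0
q0 --a--> q0
q0 --c--> q1
q1 --b--> q1
q1 --a--> q5
q5 --c--> q1
q1 --c--> q1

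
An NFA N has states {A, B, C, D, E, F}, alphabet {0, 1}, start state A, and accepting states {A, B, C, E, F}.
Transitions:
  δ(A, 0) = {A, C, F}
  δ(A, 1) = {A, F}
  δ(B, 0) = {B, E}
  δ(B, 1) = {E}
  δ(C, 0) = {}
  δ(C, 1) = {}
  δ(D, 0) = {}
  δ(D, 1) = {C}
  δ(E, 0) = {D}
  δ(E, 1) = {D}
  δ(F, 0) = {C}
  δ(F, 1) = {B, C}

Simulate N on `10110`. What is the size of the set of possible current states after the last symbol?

Start: {A}
read 1: {A, F}
read 0: {A, C, F}
read 1: {A, B, C, F}
read 1: {A, B, C, E, F}
read 0: {A, B, C, D, E, F}
Final reachable set {A, B, C, D, E, F} has 6 states.

6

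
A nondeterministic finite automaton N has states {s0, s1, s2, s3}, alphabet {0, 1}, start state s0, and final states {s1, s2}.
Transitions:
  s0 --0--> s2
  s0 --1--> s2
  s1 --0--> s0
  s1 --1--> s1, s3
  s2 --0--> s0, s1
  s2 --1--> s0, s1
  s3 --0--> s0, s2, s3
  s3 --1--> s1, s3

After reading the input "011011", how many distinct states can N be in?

4

Start: {s0}
read 0: {s2}
read 1: {s0, s1}
read 1: {s1, s2, s3}
read 0: {s0, s1, s2, s3}
read 1: {s0, s1, s2, s3}
read 1: {s0, s1, s2, s3}
Final reachable set {s0, s1, s2, s3} has 4 states.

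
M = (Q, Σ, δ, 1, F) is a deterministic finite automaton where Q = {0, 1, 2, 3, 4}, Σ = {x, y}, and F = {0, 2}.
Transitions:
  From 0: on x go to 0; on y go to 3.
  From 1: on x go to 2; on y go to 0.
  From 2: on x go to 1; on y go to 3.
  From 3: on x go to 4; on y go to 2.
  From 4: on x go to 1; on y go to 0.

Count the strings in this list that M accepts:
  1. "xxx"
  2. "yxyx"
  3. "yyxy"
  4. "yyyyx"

"xxx": accepted
"yxyx": rejected
"yyxy": accepted
"yyyyx": rejected

2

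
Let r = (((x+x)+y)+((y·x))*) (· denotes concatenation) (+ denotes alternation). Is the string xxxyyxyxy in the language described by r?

no

Neither ((x+x)+y) nor ((y·x))* matches xxxyyxyxy.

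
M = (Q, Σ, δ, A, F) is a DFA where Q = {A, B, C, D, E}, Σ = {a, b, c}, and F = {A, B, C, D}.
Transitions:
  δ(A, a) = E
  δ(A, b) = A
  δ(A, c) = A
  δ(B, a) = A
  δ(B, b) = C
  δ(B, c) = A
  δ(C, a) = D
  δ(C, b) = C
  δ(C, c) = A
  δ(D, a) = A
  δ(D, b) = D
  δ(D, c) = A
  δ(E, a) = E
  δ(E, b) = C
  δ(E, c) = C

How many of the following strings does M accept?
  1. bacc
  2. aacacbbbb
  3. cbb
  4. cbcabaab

bacc: accepted
aacacbbbb: accepted
cbb: accepted
cbcabaab: accepted

4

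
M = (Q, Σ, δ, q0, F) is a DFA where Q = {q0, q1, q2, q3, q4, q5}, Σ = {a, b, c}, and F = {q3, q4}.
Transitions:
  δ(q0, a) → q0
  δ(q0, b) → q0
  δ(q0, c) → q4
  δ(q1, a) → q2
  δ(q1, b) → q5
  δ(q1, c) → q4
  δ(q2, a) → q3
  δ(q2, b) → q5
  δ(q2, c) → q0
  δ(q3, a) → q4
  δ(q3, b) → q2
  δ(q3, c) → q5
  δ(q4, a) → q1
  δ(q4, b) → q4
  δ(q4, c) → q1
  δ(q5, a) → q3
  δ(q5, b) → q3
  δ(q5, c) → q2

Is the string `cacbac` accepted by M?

accepted

q0 --c--> q4
q4 --a--> q1
q1 --c--> q4
q4 --b--> q4
q4 --a--> q1
q1 --c--> q4
End in state q4, which is an accepting state.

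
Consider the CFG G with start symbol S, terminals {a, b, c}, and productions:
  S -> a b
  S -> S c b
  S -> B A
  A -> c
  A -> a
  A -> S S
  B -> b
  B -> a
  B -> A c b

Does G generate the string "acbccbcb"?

yes

S ⇒ Scb ⇒ Scbcb ⇒ BAcbcb ⇒ AcbAcbcb ⇒ acbAcbcb ⇒ acbccbcb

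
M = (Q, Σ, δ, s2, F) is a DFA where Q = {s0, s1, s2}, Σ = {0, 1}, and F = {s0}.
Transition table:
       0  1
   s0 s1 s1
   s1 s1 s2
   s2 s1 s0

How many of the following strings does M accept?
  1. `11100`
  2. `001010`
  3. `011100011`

1

`11100`: rejected
`001010`: rejected
`011100011`: accepted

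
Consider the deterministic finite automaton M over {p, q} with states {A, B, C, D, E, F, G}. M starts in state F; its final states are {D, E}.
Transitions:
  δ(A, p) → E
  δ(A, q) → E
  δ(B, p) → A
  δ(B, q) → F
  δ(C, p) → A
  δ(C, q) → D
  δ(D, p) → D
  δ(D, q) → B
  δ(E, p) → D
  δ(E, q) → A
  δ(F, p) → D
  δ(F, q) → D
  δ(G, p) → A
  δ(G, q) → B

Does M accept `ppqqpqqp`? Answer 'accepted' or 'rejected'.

F --p--> D
D --p--> D
D --q--> B
B --q--> F
F --p--> D
D --q--> B
B --q--> F
F --p--> D
End in state D, which is an accepting state.

accepted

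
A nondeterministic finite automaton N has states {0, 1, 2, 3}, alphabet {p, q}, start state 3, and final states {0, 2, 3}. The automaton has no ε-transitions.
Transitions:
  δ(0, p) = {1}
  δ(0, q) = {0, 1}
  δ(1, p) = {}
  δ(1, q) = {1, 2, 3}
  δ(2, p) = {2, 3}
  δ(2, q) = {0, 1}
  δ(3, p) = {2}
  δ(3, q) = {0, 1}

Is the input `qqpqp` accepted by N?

Start: {3}
read q: {0, 1}
read q: {0, 1, 2, 3}
read p: {1, 2, 3}
read q: {0, 1, 2, 3}
read p: {1, 2, 3}
Reachable ∩ accepting = {2, 3} — nonempty.

accepted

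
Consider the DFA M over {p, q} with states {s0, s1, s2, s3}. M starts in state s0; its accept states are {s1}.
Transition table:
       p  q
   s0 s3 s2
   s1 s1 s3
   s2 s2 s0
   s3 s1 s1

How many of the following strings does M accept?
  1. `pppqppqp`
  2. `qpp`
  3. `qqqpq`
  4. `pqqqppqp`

`pppqppqp`: accepted
`qpp`: rejected
`qqqpq`: rejected
`pqqqppqp`: accepted

2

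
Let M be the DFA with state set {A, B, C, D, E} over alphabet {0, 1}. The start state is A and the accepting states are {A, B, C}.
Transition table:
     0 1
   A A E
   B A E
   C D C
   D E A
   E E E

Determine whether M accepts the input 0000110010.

A --0--> A
A --0--> A
A --0--> A
A --0--> A
A --1--> E
E --1--> E
E --0--> E
E --0--> E
E --1--> E
E --0--> E
End in state E, which is not an accepting state.

rejected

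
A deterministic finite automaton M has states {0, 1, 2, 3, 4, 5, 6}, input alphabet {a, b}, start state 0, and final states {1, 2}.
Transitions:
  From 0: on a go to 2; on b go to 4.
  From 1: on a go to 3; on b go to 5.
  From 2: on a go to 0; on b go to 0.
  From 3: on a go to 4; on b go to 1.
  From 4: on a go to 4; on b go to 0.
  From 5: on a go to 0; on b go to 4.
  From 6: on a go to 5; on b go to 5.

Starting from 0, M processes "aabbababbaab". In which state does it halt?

0

0 --a--> 2
2 --a--> 0
0 --b--> 4
4 --b--> 0
0 --a--> 2
2 --b--> 0
0 --a--> 2
2 --b--> 0
0 --b--> 4
4 --a--> 4
4 --a--> 4
4 --b--> 0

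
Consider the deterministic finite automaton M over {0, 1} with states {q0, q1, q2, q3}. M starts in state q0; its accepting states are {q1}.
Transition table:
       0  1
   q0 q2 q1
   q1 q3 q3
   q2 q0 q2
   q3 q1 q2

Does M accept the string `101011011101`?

q0 --1--> q1
q1 --0--> q3
q3 --1--> q2
q2 --0--> q0
q0 --1--> q1
q1 --1--> q3
q3 --0--> q1
q1 --1--> q3
q3 --1--> q2
q2 --1--> q2
q2 --0--> q0
q0 --1--> q1
End in state q1, which is an accepting state.

accepted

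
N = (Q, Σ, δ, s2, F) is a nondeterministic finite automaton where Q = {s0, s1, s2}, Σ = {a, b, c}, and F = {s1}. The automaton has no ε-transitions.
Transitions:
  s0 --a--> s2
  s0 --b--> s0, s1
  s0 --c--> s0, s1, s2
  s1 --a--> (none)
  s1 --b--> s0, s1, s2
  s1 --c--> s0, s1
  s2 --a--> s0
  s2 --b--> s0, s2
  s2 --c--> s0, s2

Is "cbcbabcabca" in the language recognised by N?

rejected

Start: {s2}
read c: {s0, s2}
read b: {s0, s1, s2}
read c: {s0, s1, s2}
read b: {s0, s1, s2}
read a: {s0, s2}
read b: {s0, s1, s2}
read c: {s0, s1, s2}
read a: {s0, s2}
read b: {s0, s1, s2}
read c: {s0, s1, s2}
read a: {s0, s2}
Reachable ∩ accepting = {} — empty.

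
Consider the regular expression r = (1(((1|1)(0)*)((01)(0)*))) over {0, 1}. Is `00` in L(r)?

no

No split of 00 into u·v has 1 matching u and (((1|1)(0)*)((01)(0)*)) matching v.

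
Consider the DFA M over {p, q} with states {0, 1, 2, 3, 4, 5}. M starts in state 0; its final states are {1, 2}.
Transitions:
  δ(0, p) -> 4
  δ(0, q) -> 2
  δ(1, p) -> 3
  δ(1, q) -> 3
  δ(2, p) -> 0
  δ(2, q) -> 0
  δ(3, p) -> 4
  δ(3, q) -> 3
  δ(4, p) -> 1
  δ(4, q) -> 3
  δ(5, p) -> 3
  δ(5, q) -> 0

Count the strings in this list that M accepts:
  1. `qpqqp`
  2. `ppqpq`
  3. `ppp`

`qpqqp`: rejected
`ppqpq`: rejected
`ppp`: rejected

0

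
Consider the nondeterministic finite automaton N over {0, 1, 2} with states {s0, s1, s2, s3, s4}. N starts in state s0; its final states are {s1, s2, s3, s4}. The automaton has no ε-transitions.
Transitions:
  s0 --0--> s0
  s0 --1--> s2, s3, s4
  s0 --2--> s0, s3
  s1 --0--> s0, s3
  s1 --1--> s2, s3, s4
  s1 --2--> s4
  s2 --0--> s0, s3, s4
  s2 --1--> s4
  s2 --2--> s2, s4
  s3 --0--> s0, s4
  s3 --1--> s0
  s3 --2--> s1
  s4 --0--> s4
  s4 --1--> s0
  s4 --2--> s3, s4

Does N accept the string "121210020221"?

Start: {s0}
read 1: {s2, s3, s4}
read 2: {s1, s2, s3, s4}
read 1: {s0, s2, s3, s4}
read 2: {s0, s1, s2, s3, s4}
read 1: {s0, s2, s3, s4}
read 0: {s0, s3, s4}
read 0: {s0, s4}
read 2: {s0, s3, s4}
read 0: {s0, s4}
read 2: {s0, s3, s4}
read 2: {s0, s1, s3, s4}
read 1: {s0, s2, s3, s4}
Reachable ∩ accepting = {s2, s3, s4} — nonempty.

accepted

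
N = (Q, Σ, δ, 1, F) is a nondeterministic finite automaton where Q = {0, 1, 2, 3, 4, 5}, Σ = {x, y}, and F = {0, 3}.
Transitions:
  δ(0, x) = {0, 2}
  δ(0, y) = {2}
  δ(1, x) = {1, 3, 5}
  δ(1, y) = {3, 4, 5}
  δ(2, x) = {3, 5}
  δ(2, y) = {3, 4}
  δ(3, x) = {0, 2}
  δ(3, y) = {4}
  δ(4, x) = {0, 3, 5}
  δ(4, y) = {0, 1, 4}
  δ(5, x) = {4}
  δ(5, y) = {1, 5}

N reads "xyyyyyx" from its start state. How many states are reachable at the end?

6

Start: {1}
read x: {1, 3, 5}
read y: {1, 3, 4, 5}
read y: {0, 1, 3, 4, 5}
read y: {0, 1, 2, 3, 4, 5}
read y: {0, 1, 2, 3, 4, 5}
read y: {0, 1, 2, 3, 4, 5}
read x: {0, 1, 2, 3, 4, 5}
Final reachable set {0, 1, 2, 3, 4, 5} has 6 states.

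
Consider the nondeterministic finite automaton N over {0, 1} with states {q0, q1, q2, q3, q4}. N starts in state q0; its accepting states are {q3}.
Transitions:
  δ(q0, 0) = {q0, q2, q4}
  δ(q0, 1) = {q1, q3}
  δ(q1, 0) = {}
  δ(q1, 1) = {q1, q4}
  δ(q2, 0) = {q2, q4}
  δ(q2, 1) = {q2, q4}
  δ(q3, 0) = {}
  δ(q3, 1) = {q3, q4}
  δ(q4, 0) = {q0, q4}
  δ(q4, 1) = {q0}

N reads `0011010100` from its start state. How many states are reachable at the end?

Start: {q0}
read 0: {q0, q2, q4}
read 0: {q0, q2, q4}
read 1: {q0, q1, q2, q3, q4}
read 1: {q0, q1, q2, q3, q4}
read 0: {q0, q2, q4}
read 1: {q0, q1, q2, q3, q4}
read 0: {q0, q2, q4}
read 1: {q0, q1, q2, q3, q4}
read 0: {q0, q2, q4}
read 0: {q0, q2, q4}
Final reachable set {q0, q2, q4} has 3 states.

3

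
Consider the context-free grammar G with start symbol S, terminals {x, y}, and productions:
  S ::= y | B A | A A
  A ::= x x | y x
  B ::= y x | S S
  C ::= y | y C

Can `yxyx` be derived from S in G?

S ⇒ BA ⇒ yxA ⇒ yxyx

yes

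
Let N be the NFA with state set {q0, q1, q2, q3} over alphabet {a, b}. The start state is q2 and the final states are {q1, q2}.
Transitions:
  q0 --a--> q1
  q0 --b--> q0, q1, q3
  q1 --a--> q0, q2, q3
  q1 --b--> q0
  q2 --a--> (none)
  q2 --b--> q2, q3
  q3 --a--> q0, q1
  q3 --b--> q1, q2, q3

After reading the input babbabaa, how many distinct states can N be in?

Start: {q2}
read b: {q2, q3}
read a: {q0, q1}
read b: {q0, q1, q3}
read b: {q0, q1, q2, q3}
read a: {q0, q1, q2, q3}
read b: {q0, q1, q2, q3}
read a: {q0, q1, q2, q3}
read a: {q0, q1, q2, q3}
Final reachable set {q0, q1, q2, q3} has 4 states.

4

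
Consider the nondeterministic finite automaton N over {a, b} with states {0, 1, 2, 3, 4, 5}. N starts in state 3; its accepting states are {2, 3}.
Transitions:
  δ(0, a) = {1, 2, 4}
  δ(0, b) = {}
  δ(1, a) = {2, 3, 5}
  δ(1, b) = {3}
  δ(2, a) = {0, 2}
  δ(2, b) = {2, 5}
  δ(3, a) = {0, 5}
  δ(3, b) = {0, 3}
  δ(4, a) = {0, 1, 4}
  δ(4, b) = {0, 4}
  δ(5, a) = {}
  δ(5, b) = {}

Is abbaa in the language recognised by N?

Start: {3}
read a: {0, 5}
read b: {}
The reachable set is empty and stays empty for the remaining 3 symbols.
Reachable ∩ accepting = {} — empty.

rejected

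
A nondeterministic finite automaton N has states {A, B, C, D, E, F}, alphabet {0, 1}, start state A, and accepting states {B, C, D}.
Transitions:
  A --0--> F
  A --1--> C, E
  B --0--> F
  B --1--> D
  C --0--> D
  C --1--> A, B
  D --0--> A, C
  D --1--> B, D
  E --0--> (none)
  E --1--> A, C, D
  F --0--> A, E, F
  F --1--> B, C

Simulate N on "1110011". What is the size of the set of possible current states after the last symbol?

Start: {A}
read 1: {C, E}
read 1: {A, B, C, D}
read 1: {A, B, C, D, E}
read 0: {A, C, D, F}
read 0: {A, C, D, E, F}
read 1: {A, B, C, D, E}
read 1: {A, B, C, D, E}
Final reachable set {A, B, C, D, E} has 5 states.

5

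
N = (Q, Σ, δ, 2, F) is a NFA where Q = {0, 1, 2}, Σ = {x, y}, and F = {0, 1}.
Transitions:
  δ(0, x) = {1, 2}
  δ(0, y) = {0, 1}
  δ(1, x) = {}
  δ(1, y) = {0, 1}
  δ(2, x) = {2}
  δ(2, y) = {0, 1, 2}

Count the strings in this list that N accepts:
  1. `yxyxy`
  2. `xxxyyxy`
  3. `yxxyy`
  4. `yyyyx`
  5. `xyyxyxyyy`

5

`yxyxy`: accepted
`xxxyyxy`: accepted
`yxxyy`: accepted
`yyyyx`: accepted
`xyyxyxyyy`: accepted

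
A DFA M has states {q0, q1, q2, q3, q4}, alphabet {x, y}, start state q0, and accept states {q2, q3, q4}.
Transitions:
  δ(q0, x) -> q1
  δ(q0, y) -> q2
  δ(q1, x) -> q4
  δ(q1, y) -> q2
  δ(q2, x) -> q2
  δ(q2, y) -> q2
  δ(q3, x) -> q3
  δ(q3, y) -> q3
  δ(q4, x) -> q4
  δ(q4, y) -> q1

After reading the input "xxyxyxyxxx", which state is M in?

q4

q0 --x--> q1
q1 --x--> q4
q4 --y--> q1
q1 --x--> q4
q4 --y--> q1
q1 --x--> q4
q4 --y--> q1
q1 --x--> q4
q4 --x--> q4
q4 --x--> q4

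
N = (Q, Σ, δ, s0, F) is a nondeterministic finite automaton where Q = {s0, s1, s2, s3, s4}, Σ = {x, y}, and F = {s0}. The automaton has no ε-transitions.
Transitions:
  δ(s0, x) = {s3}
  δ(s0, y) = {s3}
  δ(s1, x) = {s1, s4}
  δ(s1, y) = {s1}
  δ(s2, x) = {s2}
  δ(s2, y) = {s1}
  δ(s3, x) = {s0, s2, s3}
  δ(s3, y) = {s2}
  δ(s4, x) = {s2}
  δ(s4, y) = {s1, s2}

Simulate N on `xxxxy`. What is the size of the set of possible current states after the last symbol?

Start: {s0}
read x: {s3}
read x: {s0, s2, s3}
read x: {s0, s2, s3}
read x: {s0, s2, s3}
read y: {s1, s2, s3}
Final reachable set {s1, s2, s3} has 3 states.

3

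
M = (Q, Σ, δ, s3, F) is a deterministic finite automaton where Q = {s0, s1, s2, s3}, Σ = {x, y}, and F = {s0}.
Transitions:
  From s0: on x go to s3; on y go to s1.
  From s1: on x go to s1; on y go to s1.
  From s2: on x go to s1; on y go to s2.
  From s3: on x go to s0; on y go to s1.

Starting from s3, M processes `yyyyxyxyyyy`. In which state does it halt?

s3 --y--> s1
s1 --y--> s1
s1 --y--> s1
s1 --y--> s1
s1 --x--> s1
s1 --y--> s1
s1 --x--> s1
s1 --y--> s1
s1 --y--> s1
s1 --y--> s1
s1 --y--> s1

s1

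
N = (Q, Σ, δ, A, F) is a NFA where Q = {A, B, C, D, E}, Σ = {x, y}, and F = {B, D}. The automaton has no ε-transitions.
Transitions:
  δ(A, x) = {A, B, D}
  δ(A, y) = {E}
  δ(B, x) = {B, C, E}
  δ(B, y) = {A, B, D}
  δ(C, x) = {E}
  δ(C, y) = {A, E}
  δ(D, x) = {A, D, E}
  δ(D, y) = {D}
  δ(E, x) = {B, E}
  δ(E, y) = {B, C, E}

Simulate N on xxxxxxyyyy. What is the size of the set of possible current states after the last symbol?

Start: {A}
read x: {A, B, D}
read x: {A, B, C, D, E}
read x: {A, B, C, D, E}
read x: {A, B, C, D, E}
read x: {A, B, C, D, E}
read x: {A, B, C, D, E}
read y: {A, B, C, D, E}
read y: {A, B, C, D, E}
read y: {A, B, C, D, E}
read y: {A, B, C, D, E}
Final reachable set {A, B, C, D, E} has 5 states.

5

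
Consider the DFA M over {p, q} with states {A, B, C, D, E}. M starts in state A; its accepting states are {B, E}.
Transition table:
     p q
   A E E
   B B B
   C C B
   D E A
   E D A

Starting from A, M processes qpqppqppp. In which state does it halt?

A --q--> E
E --p--> D
D --q--> A
A --p--> E
E --p--> D
D --q--> A
A --p--> E
E --p--> D
D --p--> E

E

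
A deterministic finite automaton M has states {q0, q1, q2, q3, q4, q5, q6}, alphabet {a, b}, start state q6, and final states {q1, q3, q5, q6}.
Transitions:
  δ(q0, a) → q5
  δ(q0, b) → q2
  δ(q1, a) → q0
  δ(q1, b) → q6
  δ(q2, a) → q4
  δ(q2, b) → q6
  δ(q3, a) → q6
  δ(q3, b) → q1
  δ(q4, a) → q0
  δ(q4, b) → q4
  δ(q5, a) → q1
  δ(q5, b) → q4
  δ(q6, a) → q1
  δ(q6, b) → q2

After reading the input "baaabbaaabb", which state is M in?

q6 --b--> q2
q2 --a--> q4
q4 --a--> q0
q0 --a--> q5
q5 --b--> q4
q4 --b--> q4
q4 --a--> q0
q0 --a--> q5
q5 --a--> q1
q1 --b--> q6
q6 --b--> q2

q2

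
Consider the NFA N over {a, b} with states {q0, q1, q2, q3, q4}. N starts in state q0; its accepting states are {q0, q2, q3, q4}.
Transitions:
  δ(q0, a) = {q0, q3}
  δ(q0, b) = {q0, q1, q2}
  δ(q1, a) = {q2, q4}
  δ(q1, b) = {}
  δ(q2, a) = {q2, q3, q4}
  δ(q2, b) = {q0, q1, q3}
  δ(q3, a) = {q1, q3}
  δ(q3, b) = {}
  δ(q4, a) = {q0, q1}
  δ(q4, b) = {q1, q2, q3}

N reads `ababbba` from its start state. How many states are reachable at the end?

Start: {q0}
read a: {q0, q3}
read b: {q0, q1, q2}
read a: {q0, q2, q3, q4}
read b: {q0, q1, q2, q3}
read b: {q0, q1, q2, q3}
read b: {q0, q1, q2, q3}
read a: {q0, q1, q2, q3, q4}
Final reachable set {q0, q1, q2, q3, q4} has 5 states.

5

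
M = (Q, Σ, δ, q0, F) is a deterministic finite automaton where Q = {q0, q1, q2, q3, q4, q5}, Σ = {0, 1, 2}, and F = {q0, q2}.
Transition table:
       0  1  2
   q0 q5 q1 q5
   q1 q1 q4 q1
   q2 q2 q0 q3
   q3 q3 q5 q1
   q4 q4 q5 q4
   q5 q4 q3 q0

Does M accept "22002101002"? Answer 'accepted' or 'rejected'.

rejected

q0 --2--> q5
q5 --2--> q0
q0 --0--> q5
q5 --0--> q4
q4 --2--> q4
q4 --1--> q5
q5 --0--> q4
q4 --1--> q5
q5 --0--> q4
q4 --0--> q4
q4 --2--> q4
End in state q4, which is not an accepting state.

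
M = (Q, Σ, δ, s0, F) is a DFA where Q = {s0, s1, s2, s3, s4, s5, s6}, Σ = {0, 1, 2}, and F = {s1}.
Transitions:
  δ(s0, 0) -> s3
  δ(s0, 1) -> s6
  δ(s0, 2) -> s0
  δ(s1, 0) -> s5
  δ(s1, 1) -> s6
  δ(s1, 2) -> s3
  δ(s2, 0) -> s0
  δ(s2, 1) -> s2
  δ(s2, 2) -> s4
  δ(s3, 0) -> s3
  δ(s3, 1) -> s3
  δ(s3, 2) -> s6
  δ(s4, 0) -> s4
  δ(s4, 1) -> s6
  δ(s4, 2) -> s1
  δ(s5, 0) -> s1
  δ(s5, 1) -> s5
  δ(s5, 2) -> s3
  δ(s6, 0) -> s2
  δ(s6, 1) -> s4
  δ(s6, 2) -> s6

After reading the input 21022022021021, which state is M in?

s0 --2--> s0
s0 --1--> s6
s6 --0--> s2
s2 --2--> s4
s4 --2--> s1
s1 --0--> s5
s5 --2--> s3
s3 --2--> s6
s6 --0--> s2
s2 --2--> s4
s4 --1--> s6
s6 --0--> s2
s2 --2--> s4
s4 --1--> s6

s6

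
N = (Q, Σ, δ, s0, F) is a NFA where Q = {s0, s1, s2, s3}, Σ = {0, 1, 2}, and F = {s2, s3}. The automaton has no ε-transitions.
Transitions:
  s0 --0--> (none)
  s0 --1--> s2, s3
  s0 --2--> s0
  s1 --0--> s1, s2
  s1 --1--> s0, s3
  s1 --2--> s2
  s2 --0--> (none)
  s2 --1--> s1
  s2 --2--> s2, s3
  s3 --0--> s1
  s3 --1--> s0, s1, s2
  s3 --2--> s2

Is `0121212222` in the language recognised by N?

Start: {s0}
read 0: {}
The reachable set is empty and stays empty for the remaining 9 symbols.
Reachable ∩ accepting = {} — empty.

rejected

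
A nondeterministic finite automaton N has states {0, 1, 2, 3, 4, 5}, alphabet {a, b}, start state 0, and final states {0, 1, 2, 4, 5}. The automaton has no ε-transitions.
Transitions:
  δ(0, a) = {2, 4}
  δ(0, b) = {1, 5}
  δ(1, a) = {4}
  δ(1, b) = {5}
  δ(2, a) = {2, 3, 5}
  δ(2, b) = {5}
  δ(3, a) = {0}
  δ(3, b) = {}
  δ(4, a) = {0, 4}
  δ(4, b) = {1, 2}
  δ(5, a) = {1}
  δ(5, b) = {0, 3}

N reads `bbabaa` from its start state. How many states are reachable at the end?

Start: {0}
read b: {1, 5}
read b: {0, 3, 5}
read a: {0, 1, 2, 4}
read b: {1, 2, 5}
read a: {1, 2, 3, 4, 5}
read a: {0, 1, 2, 3, 4, 5}
Final reachable set {0, 1, 2, 3, 4, 5} has 6 states.

6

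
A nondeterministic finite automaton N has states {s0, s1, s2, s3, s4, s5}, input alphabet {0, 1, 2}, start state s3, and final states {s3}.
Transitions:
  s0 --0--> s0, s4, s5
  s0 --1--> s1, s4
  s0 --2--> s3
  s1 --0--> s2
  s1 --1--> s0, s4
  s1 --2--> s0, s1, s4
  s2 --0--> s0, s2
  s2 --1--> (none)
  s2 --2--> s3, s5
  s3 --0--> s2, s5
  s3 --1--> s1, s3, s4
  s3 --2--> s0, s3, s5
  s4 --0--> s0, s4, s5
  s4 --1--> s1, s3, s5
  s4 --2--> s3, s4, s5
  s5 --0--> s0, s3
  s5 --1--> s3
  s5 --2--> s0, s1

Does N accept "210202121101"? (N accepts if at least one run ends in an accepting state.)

accepted

Start: {s3}
read 2: {s0, s3, s5}
read 1: {s1, s3, s4}
read 0: {s0, s2, s4, s5}
read 2: {s0, s1, s3, s4, s5}
read 0: {s0, s2, s3, s4, s5}
read 2: {s0, s1, s3, s4, s5}
read 1: {s0, s1, s3, s4, s5}
read 2: {s0, s1, s3, s4, s5}
read 1: {s0, s1, s3, s4, s5}
read 1: {s0, s1, s3, s4, s5}
read 0: {s0, s2, s3, s4, s5}
read 1: {s1, s3, s4, s5}
Reachable ∩ accepting = {s3} — nonempty.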